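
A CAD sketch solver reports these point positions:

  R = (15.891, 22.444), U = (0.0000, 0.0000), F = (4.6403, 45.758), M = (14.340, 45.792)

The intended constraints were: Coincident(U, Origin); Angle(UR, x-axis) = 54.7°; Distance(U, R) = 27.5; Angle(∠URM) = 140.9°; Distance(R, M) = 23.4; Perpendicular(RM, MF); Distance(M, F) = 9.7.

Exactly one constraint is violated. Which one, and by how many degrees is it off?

Perpendicular(RM, MF) — off by 3.60°.

U = (0.00, 0.00) ✓; UR at 54.70° ✓; |UR| = 27.50 ✓; ∠URM = 140.9° ✓; |RM| = 23.40 ✓; ∠(RM, MF) = 86.40° ✗; |MF| = 9.700 ✓.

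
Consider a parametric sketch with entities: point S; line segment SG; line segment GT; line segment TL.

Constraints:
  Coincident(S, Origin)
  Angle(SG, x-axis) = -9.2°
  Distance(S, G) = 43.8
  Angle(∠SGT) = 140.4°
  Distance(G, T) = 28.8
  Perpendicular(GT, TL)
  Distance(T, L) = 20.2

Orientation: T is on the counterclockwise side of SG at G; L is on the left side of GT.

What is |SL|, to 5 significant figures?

63.023

S is at the origin; SG runs at -9.2° with length 43.8, so G = 43.8·(cos -9.2°, sin -9.2°) = (43.237, -7.0028). ∠SGT = 140.4°, so GT runs at -9.2° + (180° − 140.4°) = 30.400° from the x-axis; with |GT| = 28.8, T = G + 28.8·(cos 30.400°, sin 30.400°) = (68.077, 7.5710). GT ⟂ TL; with |TL| = 20.2 on the left of GT, L = T + 20.2·(-0.50603, 0.86251) = (57.855, 24.994). Then |SL| = |L − S| = 63.023.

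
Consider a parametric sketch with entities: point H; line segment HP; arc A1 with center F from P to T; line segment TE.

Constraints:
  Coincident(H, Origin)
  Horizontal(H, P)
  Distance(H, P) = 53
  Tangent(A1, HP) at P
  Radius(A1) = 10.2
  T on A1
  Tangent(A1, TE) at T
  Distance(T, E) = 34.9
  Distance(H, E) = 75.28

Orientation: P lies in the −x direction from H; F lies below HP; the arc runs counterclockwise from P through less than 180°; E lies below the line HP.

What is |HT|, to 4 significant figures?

64.14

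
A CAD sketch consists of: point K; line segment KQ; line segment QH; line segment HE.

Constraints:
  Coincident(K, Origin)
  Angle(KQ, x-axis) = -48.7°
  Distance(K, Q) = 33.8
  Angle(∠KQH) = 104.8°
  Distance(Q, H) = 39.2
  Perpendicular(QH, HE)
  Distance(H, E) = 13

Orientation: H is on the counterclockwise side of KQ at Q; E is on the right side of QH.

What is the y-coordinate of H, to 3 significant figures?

-7.90

K is at the origin; KQ runs at -48.7° with length 33.8, so Q = 33.8·(cos -48.7°, sin -48.7°) = (22.3, -25.4). ∠KQH = 104.8°, so QH runs at -48.7° + (180° − 104.8°) = 26.5° from the x-axis; with |QH| = 39.2, H = Q + 39.2·(cos 26.5°, sin 26.5°) = (57.4, -7.90). So H.y = -7.90.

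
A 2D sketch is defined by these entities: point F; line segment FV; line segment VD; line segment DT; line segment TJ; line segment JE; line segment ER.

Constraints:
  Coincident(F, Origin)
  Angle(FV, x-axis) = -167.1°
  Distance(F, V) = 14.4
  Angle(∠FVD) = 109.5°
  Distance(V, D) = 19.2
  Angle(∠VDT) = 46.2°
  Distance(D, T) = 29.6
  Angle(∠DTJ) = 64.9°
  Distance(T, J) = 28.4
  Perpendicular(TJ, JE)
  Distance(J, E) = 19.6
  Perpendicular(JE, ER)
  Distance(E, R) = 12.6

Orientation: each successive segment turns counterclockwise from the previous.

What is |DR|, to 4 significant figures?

7.901

F is at the origin; FV runs at -167.1° with length 14.4, so V = (-14.04, -3.215). ∠FVD = 109.5° gives VD at -96.60° from the x-axis; with |VD| = 19.2, D = (-16.24, -22.29). ∠VDT = 46.2° gives DT at 37.20° from the x-axis; with |DT| = 29.6, T = (7.334, -4.391). ∠DTJ = 64.9° gives TJ at 152.3° from the x-axis; with |TJ| = 28.4, J = (-17.81, 8.810). The perpendicularity gives JE at right angles to TJ, so JE runs at -117.7°; with |JE| = 19.6, E = (-26.92, -8.544). The perpendicularity gives ER at right angles to JE, so ER runs at -27.70°; with |ER| = 12.6, R = (-15.77, -14.40). Then |DR| = |R − D| = 7.901.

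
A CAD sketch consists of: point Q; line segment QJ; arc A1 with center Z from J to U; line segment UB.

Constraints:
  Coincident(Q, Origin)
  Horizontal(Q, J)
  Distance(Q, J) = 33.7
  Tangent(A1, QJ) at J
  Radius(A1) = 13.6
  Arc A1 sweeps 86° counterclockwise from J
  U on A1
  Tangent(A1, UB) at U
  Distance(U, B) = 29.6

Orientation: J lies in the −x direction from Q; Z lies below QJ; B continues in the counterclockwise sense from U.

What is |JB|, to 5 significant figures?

44.983

Q is at the origin; Q and J share the same y with |QJ| = 33.7 and J on the −x side, so J = (-33.700, 0.0000). A1 meets QJ tangentially, so ZJ is at right angles to QJ, so Z = J + (0, -13.6) = (-33.700, -13.600). On A1, J sits at bearing 90° from Z; an 86° counterclockwise sweep puts U at bearing 176°, so U = Z + 13.6·(cos 176°, sin 176°) = (-47.267, -12.651). Since A1 is tangent to UB there, ZU ⟂ UB, so UB runs along (−sin 176°, cos 176°); with |UB| = 29.6, B = (-49.332, -42.179). Then |JB| = |B − J| = 44.983.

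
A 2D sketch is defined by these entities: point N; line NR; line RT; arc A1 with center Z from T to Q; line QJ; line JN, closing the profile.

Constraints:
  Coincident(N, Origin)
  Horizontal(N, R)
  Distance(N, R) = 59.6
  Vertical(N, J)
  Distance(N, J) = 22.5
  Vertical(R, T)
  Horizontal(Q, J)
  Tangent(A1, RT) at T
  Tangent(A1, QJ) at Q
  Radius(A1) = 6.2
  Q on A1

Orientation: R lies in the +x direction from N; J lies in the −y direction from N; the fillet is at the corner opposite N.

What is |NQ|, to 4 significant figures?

57.95

N is at the origin; NR is horizontal with |NR| = 59.6 and R on the +x side, so R = (59.60, 0.000). NJ is vertical with |NJ| = 22.5 and J on the −y side, so J = (0.000, -22.50). The virtual corner opposite N is at (59.60, -22.50). The tangent condition forces ZT to be normal to RT and A1 meets QJ tangentially, so ZQ is at right angles to QJ, with radius 6.2, so the center Z sits 6.2 in from both sides at Z = (53.40, -16.30). That places the tangent points at T = (59.60, -16.30) on RT and Q = (53.40, -22.50) on QJ. Then |NQ| = |Q − N| = 57.95.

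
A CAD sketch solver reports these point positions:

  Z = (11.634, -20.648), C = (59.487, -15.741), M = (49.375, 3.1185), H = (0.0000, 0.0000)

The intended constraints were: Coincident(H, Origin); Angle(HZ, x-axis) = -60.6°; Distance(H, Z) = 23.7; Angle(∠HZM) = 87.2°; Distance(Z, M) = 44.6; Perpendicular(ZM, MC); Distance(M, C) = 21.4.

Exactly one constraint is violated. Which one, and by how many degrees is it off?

Perpendicular(ZM, MC) — off by 4.00°.

H = (0.00, 0.00) ✓; HZ at -60.60° ✓; |HZ| = 23.70 ✓; ∠HZM = 87.20° ✓; |ZM| = 44.60 ✓; ∠(ZM, MC) = 94.00° ✗; |MC| = 21.40 ✓.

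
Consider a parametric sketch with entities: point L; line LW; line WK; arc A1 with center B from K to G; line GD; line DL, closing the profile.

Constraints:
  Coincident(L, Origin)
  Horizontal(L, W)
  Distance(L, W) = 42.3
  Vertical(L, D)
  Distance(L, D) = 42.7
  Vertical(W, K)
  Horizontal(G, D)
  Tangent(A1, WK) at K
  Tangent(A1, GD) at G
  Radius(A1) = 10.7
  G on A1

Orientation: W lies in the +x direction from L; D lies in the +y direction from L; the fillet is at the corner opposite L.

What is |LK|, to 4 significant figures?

53.04

The virtual corner opposite L is at (42.30, 42.70). Tangency of A1 to WK means the radius BK is perpendicular to WK and since A1 is tangent to GD there, BG ⟂ GD, with radius 10.7, so the center B sits 10.7 in from both sides at B = (31.60, 32.00). That places the tangent points at K = (42.30, 32.00) on WK and G = (31.60, 42.70) on GD. Then |LK| = |K − L| = 53.04.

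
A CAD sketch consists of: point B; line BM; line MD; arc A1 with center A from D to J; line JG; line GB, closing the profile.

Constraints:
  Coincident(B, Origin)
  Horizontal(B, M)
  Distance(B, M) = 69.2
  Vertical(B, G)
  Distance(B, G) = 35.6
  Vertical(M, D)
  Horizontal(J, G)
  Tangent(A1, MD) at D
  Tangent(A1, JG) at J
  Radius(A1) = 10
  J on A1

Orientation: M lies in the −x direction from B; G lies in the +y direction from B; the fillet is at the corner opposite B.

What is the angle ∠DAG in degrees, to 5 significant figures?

170.41°

B is at the origin; BM is horizontal with |BM| = 69.2 and M on the −x side, so M = (-69.200, 0.0000). BG is vertical with |BG| = 35.6 and G on the +y side, so G = (0.0000, 35.600). The virtual corner opposite B is at (-69.200, 35.600). A1 meets MD tangentially, so AD is at right angles to MD and A1 meets JG tangentially, so AJ is at right angles to JG, with radius 10.0, so the center A sits 10.0 in from both sides at A = (-59.200, 25.600). That places the tangent points at D = (-69.200, 25.600) on MD and J = (-59.200, 35.600) on JG. Then cos ∠DAG = AD·AG / (|AD||AG|), giving 170.41°.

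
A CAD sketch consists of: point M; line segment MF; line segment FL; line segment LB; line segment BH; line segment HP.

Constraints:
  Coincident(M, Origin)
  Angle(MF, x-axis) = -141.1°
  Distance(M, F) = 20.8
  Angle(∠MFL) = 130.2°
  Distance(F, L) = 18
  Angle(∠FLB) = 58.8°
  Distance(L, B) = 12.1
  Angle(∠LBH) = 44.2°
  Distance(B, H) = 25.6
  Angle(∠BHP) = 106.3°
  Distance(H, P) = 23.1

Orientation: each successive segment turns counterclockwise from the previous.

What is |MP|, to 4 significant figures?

57.53

M is at the origin; MF runs at -141.1° with length 20.8, so F = (-16.19, -13.06). ∠MFL = 130.2° gives FL at -91.30° from the x-axis; with |FL| = 18.0, L = (-16.60, -31.06). ∠FLB = 58.8° gives LB at 29.90° from the x-axis; with |LB| = 12.1, B = (-6.106, -25.03). ∠LBH = 44.2° gives BH at 165.7° from the x-axis; with |BH| = 25.6, H = (-30.91, -18.70). ∠BHP = 106.3° gives HP at -120.6° from the x-axis; with |HP| = 23.1, P = (-42.67, -38.59). Then |MP| = |P − M| = 57.53.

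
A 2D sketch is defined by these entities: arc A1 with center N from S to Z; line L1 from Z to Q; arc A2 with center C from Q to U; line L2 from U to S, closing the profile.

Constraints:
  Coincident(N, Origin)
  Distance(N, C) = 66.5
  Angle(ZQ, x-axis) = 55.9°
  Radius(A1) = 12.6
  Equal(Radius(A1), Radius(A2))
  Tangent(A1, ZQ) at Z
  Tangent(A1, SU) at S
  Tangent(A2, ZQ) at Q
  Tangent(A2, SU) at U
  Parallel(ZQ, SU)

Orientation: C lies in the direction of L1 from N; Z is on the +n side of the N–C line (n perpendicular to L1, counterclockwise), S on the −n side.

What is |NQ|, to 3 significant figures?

67.7

The slot axis is L1's direction at 55.9°, so u = (cos 55.9°, sin 55.9°) = (0.561, 0.828) and n = (−sin 55.9°, cos 55.9°) = (-0.828, 0.561). N is at the origin and C lies 66.5 along u from N, so C = 66.5·u = (37.3, 55.1). Tangency of A1 to both parallel lines with radius 12.6 puts Z and S at N ± 12.6·n: Z = (-10.4, 7.06), S = (10.4, -7.06). Equal radii place Q and U the same way about C: Q = C + 12.6·n = (26.8, 62.1), U = C − 12.6·n = (47.7, 48.0). Then |NQ| = |Q − N| = 67.7.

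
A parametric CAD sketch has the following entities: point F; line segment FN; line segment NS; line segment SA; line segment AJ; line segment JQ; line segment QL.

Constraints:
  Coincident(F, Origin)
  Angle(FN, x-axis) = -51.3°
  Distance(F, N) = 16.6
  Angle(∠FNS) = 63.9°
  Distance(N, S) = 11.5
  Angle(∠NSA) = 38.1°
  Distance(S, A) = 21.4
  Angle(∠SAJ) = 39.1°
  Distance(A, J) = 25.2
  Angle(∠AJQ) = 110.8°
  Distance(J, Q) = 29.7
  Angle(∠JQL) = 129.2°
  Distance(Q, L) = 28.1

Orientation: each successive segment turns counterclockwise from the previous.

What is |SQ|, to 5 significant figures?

23.872

F is at the origin; FN runs at -51.3° with length 16.6, so N = (10.379, -12.955). ∠FNS = 63.9° gives NS at 64.800° from the x-axis; with |NS| = 11.5, S = (15.275, -2.5496). ∠NSA = 38.1° gives SA at -153.30° from the x-axis; with |SA| = 21.4, A = (-3.8427, -12.165). ∠SAJ = 39.1° gives AJ at -12.400° from the x-axis; with |AJ| = 25.2, J = (20.769, -17.576). ∠AJQ = 110.8° gives JQ at 56.800° from the x-axis; with |JQ| = 29.7, Q = (37.032, 7.2755). Then |SQ| = |Q − S| = 23.872.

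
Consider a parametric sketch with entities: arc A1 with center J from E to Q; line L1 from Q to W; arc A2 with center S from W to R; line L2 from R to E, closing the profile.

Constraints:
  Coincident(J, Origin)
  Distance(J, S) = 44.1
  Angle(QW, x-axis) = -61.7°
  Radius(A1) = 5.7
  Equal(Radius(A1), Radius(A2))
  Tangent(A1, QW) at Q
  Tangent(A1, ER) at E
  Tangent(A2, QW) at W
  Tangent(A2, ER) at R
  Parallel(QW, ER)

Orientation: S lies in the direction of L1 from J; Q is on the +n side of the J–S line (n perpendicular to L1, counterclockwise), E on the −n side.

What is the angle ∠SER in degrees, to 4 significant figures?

7.365°

The slot axis is L1's direction at -61.7°, so u = (cos -61.7°, sin -61.7°) = (0.4741, -0.8805) and n = (−sin -61.7°, cos -61.7°) = (0.8805, 0.4741). J is at the origin and S lies 44.1 along u from J, so S = 44.1·u = (20.91, -38.83). Tangency of A1 to both parallel lines with radius 5.7 puts Q and E at J ± 5.7·n: Q = (5.019, 2.702), E = (-5.019, -2.702). Equal radii place W and R the same way about S: W = S + 5.7·n = (25.93, -36.13), R = S − 5.7·n = (15.89, -41.53). Then cos ∠SER = ES·ER / (|ES||ER|), giving 7.365°.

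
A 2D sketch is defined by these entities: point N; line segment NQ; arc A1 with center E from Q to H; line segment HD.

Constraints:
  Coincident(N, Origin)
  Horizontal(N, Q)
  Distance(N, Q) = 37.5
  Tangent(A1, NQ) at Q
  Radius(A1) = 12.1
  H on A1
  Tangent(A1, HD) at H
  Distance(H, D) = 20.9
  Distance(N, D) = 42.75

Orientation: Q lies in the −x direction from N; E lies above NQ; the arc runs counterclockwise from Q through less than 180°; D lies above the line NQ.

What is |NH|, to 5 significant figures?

28.413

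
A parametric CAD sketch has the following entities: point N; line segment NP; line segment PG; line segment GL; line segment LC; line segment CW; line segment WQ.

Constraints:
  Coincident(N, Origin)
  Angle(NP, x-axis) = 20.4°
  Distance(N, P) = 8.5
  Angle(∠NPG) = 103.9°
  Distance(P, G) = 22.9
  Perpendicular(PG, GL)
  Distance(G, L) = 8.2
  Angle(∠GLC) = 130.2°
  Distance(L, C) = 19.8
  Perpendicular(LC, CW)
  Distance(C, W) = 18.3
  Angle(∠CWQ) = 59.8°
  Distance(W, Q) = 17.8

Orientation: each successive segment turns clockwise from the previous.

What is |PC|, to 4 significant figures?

22.38

N is at the origin; NP runs at 20.4° with length 8.5, so P = (7.967, 2.963). ∠NPG = 103.9° gives PG at -55.70° from the x-axis; with |PG| = 22.9, G = (20.87, -15.95). The perpendicularity gives GL at right angles to PG, so GL runs at -145.7°; with |GL| = 8.2, L = (14.10, -20.58). ∠GLC = 130.2° gives LC at 164.5° from the x-axis; with |LC| = 19.8, C = (-4.982, -15.28). Then |PC| = |C − P| = 22.38.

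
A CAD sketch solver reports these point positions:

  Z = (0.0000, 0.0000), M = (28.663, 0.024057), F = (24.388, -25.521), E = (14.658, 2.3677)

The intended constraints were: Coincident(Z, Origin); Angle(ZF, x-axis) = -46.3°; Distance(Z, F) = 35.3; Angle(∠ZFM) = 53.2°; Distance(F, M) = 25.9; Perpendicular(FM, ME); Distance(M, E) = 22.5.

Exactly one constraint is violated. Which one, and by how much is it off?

Distance(M, E) = 22.5 — off by 8.30.

Z = (0.00, 0.00) ✓; ZF at -46.30° ✓; |ZF| = 35.30 ✓; ∠ZFM = 53.20° ✓; |FM| = 25.90 ✓; ∠(FM, ME) = 90.00° ✓; |ME| = 14.20 ✗.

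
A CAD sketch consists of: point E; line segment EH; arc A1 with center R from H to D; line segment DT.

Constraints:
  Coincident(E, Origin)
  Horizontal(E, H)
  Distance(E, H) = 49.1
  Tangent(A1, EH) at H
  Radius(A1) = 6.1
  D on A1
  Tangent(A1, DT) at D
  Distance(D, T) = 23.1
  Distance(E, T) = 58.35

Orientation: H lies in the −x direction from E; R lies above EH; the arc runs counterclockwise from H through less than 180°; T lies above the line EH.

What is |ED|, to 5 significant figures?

43.984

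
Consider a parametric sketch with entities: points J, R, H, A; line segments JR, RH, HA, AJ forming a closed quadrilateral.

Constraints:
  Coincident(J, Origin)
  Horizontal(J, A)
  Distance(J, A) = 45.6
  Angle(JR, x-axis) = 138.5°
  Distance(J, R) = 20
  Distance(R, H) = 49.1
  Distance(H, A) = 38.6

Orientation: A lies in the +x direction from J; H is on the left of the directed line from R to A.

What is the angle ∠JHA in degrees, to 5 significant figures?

65.137°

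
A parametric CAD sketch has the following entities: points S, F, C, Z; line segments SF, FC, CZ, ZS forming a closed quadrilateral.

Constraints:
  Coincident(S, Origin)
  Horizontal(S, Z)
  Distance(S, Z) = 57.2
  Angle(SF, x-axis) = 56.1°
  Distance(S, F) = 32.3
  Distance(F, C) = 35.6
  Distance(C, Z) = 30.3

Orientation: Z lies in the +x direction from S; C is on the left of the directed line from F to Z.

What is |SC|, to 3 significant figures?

61.3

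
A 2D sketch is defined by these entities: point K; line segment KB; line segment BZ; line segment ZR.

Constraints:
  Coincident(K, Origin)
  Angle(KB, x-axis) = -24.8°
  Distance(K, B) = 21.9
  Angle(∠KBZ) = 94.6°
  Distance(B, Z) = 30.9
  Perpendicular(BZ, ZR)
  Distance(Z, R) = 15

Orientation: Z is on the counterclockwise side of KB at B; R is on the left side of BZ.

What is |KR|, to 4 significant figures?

33.36

K is at the origin; KB runs at -24.8° with length 21.9, so B = 21.9·(cos -24.8°, sin -24.8°) = (19.88, -9.186). ∠KBZ = 94.6°, so BZ runs at -24.8° + (180° − 94.6°) = 60.60° from the x-axis; with |BZ| = 30.9, Z = B + 30.9·(cos 60.60°, sin 60.60°) = (35.05, 17.73). The perpendicularity gives ZR at right angles to BZ; with |ZR| = 15.0 on the left of BZ, R = Z + 15.0·(-0.8712, 0.4909) = (21.98, 25.10). Then |KR| = |R − K| = 33.36.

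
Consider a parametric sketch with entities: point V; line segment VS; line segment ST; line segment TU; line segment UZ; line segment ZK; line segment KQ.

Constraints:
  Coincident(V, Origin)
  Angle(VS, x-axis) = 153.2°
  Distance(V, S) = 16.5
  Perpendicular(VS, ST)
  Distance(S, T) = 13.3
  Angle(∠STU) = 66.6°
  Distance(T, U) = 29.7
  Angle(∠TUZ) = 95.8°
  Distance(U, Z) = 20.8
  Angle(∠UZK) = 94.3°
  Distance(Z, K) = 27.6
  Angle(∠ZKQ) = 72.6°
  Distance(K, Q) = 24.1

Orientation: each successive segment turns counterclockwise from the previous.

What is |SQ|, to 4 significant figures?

10.85

V is at the origin; VS runs at 153.2° with length 16.5, so S = (-14.73, 7.439). VS is perpendicular to ST, so ST runs at -116.8°; with |ST| = 13.3, T = (-20.72, -4.432). ∠STU = 66.6° gives TU at -3.400° from the x-axis; with |TU| = 29.7, U = (8.923, -6.193). ∠TUZ = 95.8° gives UZ at 80.80° from the x-axis; with |UZ| = 20.8, Z = (12.25, 14.34). ∠UZK = 94.3° gives ZK at 166.5° from the x-axis; with |ZK| = 27.6, K = (-14.59, 20.78). ∠ZKQ = 72.6° gives KQ at -86.10° from the x-axis; with |KQ| = 24.1, Q = (-12.95, -3.262). Then |SQ| = |Q − S| = 10.85.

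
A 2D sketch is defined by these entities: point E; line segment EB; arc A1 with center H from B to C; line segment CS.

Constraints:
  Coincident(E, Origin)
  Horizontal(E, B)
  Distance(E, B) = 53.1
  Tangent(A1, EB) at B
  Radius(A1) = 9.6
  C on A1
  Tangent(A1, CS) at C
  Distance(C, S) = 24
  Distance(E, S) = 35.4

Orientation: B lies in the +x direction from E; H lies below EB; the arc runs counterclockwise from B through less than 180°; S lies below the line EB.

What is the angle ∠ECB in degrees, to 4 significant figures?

154.0°

E is at the origin; E and B share the same y with |EB| = 53.1 and B on the +x side, so B = (53.10, 0.000). The tangent condition forces HB to be normal to EB, so H = B + (0, -9.6) = (53.10, -9.600). Since HC ⟂ CS (tangency), |HS| = √(9.6² + 24.0²) = 25.85 regardless of where C sits on A1. So S lies on both circle(E, 35.4) and circle(H, 25.85); the below-EB intersection is S = (29.35, -19.80). C is the foot of the tangent from S: C = (46.31, -2.816).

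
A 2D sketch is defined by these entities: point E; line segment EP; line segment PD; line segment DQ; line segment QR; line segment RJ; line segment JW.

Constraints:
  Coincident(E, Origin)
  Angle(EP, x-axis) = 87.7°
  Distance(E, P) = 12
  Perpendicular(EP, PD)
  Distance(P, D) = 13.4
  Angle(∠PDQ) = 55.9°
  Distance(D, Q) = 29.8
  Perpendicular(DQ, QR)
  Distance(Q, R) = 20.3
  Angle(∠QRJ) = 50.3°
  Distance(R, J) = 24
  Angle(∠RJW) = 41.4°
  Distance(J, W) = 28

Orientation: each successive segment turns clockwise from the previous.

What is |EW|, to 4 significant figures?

21.87

∠QRJ = 50.3° gives RJ at 13.90° from the x-axis; with |RJ| = 24.0, J = (3.145, 5.279). ∠RJW = 41.4° gives JW at -124.7° from the x-axis; with |JW| = 28.0, W = (-12.80, -17.74). Then |EW| = |W − E| = 21.87.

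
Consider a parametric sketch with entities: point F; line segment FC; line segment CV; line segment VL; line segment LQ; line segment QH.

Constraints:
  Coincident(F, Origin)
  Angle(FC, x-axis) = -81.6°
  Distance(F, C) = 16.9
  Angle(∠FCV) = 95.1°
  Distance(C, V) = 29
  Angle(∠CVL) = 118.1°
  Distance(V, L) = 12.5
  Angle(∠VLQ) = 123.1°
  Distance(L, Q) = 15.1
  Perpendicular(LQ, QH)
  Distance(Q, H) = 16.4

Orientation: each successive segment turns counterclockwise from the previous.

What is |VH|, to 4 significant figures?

22.71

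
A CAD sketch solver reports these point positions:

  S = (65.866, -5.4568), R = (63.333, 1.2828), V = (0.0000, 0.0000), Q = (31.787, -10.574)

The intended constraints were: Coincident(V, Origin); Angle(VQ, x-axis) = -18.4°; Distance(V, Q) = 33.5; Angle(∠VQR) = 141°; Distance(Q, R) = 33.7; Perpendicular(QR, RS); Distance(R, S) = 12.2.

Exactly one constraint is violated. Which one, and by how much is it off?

Distance(R, S) = 12.2 — off by 5.00.

V = (0.00, 0.00) ✓; VQ at -18.40° ✓; |VQ| = 33.50 ✓; ∠VQR = 141.0° ✓; |QR| = 33.70 ✓; ∠(QR, RS) = 90.00° ✓; |RS| = 7.200 ✗.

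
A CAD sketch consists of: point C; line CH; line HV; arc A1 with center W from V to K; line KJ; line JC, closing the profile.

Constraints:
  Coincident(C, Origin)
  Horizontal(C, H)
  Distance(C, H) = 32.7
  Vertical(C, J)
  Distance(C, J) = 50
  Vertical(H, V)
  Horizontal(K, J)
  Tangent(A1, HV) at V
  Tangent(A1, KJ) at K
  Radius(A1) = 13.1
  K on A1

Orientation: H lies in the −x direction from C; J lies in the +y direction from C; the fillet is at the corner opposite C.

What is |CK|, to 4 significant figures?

53.70

The virtual corner opposite C is at (-32.70, 50.00). The tangent condition forces WV to be normal to HV and tangency of A1 to KJ means the radius WK is perpendicular to KJ, with radius 13.1, so the center W sits 13.1 in from both sides at W = (-19.60, 36.90). That places the tangent points at V = (-32.70, 36.90) on HV and K = (-19.60, 50.00) on KJ. Then |CK| = |K − C| = 53.70.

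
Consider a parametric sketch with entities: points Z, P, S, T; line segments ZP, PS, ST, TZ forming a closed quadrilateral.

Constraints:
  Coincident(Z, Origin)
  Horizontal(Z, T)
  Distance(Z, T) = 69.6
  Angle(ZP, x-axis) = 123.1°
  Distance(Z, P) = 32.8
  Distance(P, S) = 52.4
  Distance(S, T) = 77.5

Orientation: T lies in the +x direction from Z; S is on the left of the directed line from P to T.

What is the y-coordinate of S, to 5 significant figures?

61.267

Z is at the origin; Z and T share the same y with |ZT| = 69.6 and T in +x, so T = (69.6, 0). ZP runs at 123.1° with |ZP| = 32.8, so P = (-17.912, 27.477). S is determined by |PS| = 52.4 and |ST| = 77.5 together: it lies at the intersection of circle(P, 52.4) and circle(T, 77.5). With |PT| = 91.724, the foot of the radical line on PT is 28.089 from P and the perpendicular offset is √(52.4² − 28.089²) = 44.235. Taking the left-of-PT solution: S = (22.138, 61.267).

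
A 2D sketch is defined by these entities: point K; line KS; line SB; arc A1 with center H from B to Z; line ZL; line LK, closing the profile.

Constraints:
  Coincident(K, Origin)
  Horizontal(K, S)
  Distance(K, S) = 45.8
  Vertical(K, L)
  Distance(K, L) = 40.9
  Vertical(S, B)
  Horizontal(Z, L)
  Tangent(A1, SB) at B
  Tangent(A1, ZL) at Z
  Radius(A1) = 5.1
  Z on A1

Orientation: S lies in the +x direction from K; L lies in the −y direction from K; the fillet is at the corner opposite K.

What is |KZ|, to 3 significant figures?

57.7

The virtual corner opposite K is at (45.8, -40.9). A1 meets SB tangentially, so HB is at right angles to SB and A1 meets ZL tangentially, so HZ is at right angles to ZL, with radius 5.1, so the center H sits 5.1 in from both sides at H = (40.7, -35.8). That places the tangent points at B = (45.8, -35.8) on SB and Z = (40.7, -40.9) on ZL. Then |KZ| = |Z − K| = 57.7.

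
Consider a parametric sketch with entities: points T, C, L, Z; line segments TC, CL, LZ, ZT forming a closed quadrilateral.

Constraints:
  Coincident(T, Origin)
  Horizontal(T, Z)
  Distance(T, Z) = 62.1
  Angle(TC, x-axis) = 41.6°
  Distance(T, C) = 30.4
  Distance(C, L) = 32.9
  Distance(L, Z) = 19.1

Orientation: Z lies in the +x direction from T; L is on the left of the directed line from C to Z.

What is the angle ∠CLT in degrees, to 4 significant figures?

21.80°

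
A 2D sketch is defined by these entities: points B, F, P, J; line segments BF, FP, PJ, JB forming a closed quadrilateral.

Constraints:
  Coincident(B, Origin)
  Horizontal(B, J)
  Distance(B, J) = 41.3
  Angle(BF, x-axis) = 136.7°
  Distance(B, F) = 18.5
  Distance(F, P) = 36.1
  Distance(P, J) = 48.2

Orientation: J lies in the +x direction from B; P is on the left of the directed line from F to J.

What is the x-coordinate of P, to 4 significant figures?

12.00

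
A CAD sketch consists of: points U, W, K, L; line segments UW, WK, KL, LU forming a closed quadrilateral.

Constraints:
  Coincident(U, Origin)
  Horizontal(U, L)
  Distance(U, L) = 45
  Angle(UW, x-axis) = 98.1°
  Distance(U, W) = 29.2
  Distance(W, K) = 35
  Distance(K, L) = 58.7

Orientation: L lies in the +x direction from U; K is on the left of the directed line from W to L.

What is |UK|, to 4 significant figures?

57.39

Checks: |WK| = 35.00 ✓; |KL| = 58.70 ✓.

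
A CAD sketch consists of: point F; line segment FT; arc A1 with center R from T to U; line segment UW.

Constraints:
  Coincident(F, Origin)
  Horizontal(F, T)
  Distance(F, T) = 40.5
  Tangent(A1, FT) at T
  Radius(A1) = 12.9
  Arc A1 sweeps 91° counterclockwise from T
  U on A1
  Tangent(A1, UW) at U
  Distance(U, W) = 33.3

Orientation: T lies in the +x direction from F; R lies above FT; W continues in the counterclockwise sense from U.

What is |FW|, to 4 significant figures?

70.32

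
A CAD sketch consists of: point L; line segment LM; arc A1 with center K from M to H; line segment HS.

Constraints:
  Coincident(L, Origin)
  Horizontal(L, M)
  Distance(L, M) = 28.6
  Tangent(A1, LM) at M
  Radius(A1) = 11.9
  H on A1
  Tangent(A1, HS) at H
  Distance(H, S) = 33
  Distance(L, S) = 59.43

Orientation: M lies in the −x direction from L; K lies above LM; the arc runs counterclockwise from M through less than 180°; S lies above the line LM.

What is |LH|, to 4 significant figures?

26.65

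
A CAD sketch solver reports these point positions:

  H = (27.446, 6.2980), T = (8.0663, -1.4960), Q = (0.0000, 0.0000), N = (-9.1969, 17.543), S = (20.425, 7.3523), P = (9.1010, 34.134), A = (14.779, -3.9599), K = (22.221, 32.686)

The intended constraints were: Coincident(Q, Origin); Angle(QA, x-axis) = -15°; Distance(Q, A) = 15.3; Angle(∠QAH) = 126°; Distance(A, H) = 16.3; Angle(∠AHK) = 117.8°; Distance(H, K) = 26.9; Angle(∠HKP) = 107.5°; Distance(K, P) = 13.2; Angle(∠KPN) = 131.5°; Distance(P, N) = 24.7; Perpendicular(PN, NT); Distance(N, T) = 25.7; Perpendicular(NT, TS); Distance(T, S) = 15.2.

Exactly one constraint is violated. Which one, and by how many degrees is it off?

Perpendicular(NT, TS) — off by 6.60°.

Q = (0.00, 0.00) ✓; QA at -15.00° ✓; |QA| = 15.30 ✓; ∠QAH = 126.0° ✓; |AH| = 16.30 ✓; ∠AHK = 117.8° ✓; |HK| = 26.90 ✓; ∠HKP = 107.5° ✓; |KP| = 13.20 ✓; ∠KPN = 131.5° ✓; |PN| = 24.70 ✓; ∠(PN, NT) = 90.00° ✓; |NT| = 25.70 ✓; ∠(NT, TS) = 83.40° ✗; |TS| = 15.20 ✓.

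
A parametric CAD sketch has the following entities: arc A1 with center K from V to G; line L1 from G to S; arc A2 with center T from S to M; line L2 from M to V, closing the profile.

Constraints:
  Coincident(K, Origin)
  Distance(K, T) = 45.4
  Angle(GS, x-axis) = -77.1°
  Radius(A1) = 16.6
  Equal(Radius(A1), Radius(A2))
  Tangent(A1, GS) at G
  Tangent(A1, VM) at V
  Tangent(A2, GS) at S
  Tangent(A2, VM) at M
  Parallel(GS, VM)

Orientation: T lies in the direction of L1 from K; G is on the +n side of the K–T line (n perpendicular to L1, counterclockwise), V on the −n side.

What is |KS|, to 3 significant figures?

48.3

The slot axis is L1's direction at -77.1°, so u = (cos -77.1°, sin -77.1°) = (0.223, -0.975) and n = (−sin -77.1°, cos -77.1°) = (0.975, 0.223). K is at the origin and T lies 45.4 along u from K, so T = 45.4·u = (10.1, -44.3). Tangency of A1 to both parallel lines with radius 16.6 puts G and V at K ± 16.6·n: G = (16.2, 3.71), V = (-16.2, -3.71). Equal radii place S and M the same way about T: S = T + 16.6·n = (26.3, -40.5), M = T − 16.6·n = (-6.05, -48.0). Then |KS| = |S − K| = 48.3.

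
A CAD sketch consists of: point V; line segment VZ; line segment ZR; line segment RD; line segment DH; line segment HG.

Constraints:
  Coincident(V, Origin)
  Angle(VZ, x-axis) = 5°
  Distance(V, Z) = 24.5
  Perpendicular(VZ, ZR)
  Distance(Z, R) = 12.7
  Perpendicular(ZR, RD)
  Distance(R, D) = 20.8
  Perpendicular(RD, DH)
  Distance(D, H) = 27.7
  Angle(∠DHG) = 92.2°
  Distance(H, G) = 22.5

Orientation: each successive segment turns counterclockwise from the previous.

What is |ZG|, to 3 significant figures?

16.0

RD is perpendicular to DH, so DH runs at -85.0°; with |DH| = 27.7, H = (4.99, -14.6). ∠DHG = 92.2° gives HG at 2.80° from the x-axis; with |HG| = 22.5, G = (27.5, -13.5). Then |ZG| = |G − Z| = 16.0.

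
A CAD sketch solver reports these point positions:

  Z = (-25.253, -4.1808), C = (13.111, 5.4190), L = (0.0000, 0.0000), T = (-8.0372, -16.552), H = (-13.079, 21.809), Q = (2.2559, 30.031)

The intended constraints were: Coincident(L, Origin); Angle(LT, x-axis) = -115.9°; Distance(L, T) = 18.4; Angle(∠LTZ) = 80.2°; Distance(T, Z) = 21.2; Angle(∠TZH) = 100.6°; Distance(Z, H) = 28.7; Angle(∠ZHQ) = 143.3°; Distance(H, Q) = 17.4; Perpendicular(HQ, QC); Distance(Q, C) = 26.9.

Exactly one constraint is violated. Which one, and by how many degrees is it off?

Perpendicular(HQ, QC) — off by 4.40°.

L = (0.00, 0.00) ✓; LT at -115.9° ✓; |LT| = 18.40 ✓; ∠LTZ = 80.20° ✓; |TZ| = 21.20 ✓; ∠TZH = 100.6° ✓; |ZH| = 28.70 ✓; ∠ZHQ = 143.3° ✓; |HQ| = 17.40 ✓; ∠(HQ, QC) = 94.40° ✗; |QC| = 26.90 ✓.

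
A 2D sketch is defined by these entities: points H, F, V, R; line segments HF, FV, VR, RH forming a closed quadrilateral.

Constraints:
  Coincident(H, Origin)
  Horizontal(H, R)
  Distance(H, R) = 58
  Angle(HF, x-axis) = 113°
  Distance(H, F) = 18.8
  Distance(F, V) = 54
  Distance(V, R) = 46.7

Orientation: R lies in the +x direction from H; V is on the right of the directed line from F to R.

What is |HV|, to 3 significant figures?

35.5

H is at the origin; H and R share the same y with |HR| = 58.0 and R in +x, so R = (58.0, 0). HF runs at 113.0° with |HF| = 18.8, so F = (-7.35, 17.3). V is determined by |FV| = 54.0 and |VR| = 46.7 together: it lies at the intersection of circle(F, 54.0) and circle(R, 46.7). With |FR| = 67.6, the foot of the radical line on FR is 39.2 from F and the perpendicular offset is √(54.0² − 39.2²) = 37.1. Taking the right-of-FR solution: V = (21.1, -28.6).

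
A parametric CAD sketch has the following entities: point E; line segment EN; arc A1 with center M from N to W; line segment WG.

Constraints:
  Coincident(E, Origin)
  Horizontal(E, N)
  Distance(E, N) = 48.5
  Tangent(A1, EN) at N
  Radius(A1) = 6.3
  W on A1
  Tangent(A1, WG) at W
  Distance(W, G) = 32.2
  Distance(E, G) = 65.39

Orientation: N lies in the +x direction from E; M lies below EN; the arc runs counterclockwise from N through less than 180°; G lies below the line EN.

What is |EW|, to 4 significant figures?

43.31

Checks: |MW| = 6.300 ✓; ∠(MW, WG) = 90.00° ✓; |WG| = 32.20 ✓; |EG| = 65.39 ✓.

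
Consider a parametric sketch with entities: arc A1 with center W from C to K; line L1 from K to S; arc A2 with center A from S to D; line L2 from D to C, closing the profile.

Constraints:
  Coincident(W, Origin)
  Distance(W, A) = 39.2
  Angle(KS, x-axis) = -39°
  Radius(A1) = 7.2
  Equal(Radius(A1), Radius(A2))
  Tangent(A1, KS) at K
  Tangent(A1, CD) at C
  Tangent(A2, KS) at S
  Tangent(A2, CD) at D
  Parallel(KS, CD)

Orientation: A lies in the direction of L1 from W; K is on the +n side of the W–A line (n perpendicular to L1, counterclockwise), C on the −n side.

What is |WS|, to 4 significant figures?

39.86

The slot axis is L1's direction at -39.0°, so u = (cos -39.0°, sin -39.0°) = (0.7771, -0.6293) and n = (−sin -39.0°, cos -39.0°) = (0.6293, 0.7771). W is at the origin and A lies 39.2 along u from W, so A = 39.2·u = (30.46, -24.67). Tangency of A1 to both parallel lines with radius 7.2 puts K and C at W ± 7.2·n: K = (4.531, 5.595), C = (-4.531, -5.595). Equal radii place S and D the same way about A: S = A + 7.2·n = (35.00, -19.07), D = A − 7.2·n = (25.93, -30.26). Then |WS| = |S − W| = 39.86.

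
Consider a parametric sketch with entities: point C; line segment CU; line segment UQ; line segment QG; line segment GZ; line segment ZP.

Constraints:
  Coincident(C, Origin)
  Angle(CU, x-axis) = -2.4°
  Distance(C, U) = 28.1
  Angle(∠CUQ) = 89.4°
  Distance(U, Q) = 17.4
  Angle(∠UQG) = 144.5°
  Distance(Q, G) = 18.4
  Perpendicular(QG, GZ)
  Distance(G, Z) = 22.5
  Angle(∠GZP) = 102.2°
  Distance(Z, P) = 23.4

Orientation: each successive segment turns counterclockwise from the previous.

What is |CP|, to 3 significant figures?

8.71

C is at the origin; CU runs at -2.4° with length 28.1, so U = (28.1, -1.18). ∠CUQ = 89.4° gives UQ at 88.2° from the x-axis; with |UQ| = 17.4, Q = (28.6, 16.2). ∠UQG = 144.5° gives QG at 124° from the x-axis; with |QG| = 18.4, G = (18.4, 31.5). QG is perpendicular to GZ, so GZ runs at -146°; with |GZ| = 22.5, Z = (-0.306, 19.0). ∠GZP = 102.2° gives ZP at -68.5° from the x-axis; with |ZP| = 23.4, P = (8.27, -2.73). Then |CP| = |P − C| = 8.71.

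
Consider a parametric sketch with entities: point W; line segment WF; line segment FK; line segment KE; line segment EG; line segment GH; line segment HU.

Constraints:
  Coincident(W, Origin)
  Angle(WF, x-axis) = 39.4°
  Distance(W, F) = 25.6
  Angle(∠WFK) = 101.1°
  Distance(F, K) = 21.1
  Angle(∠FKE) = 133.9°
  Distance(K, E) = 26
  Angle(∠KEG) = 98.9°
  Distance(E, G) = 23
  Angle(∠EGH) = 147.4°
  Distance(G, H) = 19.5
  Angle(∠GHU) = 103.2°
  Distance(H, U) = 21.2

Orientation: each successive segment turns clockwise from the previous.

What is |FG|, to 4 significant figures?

44.82

W is at the origin; WF runs at 39.4° with length 25.6, so F = (19.78, 16.25). ∠WFK = 101.1° gives FK at -39.50° from the x-axis; with |FK| = 21.1, K = (36.06, 2.828). ∠FKE = 133.9° gives KE at -85.60° from the x-axis; with |KE| = 26.0, E = (38.06, -23.10). ∠KEG = 98.9° gives EG at -166.7° from the x-axis; with |EG| = 23.0, G = (15.67, -28.39). Then |FG| = |G − F| = 44.82.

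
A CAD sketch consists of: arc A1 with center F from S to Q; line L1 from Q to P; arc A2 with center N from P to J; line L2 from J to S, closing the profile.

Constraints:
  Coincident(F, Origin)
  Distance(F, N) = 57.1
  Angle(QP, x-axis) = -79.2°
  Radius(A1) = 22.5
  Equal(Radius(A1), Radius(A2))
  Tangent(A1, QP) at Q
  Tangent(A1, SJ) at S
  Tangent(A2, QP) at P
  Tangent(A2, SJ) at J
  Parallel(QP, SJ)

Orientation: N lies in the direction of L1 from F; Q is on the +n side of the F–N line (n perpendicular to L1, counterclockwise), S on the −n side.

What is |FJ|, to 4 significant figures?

61.37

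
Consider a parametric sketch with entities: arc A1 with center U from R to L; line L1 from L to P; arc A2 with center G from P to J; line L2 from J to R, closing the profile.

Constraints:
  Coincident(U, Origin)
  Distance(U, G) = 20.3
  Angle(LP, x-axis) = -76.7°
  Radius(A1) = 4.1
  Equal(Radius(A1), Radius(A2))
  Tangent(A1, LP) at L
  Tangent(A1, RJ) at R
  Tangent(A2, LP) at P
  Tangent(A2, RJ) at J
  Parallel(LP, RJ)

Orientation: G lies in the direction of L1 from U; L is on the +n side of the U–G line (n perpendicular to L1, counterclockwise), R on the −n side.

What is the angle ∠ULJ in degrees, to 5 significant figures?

68.004°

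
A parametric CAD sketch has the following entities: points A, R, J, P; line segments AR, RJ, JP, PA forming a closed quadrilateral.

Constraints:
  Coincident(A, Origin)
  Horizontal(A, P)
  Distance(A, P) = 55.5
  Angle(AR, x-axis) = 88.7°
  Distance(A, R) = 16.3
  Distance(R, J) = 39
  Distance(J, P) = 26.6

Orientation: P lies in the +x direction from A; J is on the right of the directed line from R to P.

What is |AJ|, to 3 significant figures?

31.6

Checks: |RJ| = 39.00 ✓; |JP| = 26.60 ✓.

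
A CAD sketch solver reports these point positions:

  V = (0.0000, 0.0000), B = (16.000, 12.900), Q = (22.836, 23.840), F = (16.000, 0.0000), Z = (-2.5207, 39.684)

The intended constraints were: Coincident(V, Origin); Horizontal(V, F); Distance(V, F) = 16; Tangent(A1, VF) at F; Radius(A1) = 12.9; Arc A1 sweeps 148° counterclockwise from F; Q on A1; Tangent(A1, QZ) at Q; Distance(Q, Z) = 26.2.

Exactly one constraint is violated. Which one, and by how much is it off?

Distance(Q, Z) = 26.2 — off by 3.70.

V = (0.00, 0.00) ✓; V.y = 0.00, F.y = 0.00 ✓; |VF| = 16.00 ✓; ∠(BF, FV) = 90.00° ✓; |BF| = 12.90 ✓; bearing(B→Q) − bearing(B→F) = 148.0° ✓; |BQ| = 12.90 ✓; ∠(BQ, QZ) = 90.00° ✓; |QZ| = 29.90 ✗.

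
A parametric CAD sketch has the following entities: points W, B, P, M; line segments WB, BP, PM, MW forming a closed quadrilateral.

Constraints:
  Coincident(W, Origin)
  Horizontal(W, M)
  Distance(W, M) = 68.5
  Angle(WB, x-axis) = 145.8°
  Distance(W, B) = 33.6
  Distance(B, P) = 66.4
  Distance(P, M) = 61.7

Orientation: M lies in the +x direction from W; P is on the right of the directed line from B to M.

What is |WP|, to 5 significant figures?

35.090

Checks: |BP| = 66.40 ✓; |PM| = 61.70 ✓.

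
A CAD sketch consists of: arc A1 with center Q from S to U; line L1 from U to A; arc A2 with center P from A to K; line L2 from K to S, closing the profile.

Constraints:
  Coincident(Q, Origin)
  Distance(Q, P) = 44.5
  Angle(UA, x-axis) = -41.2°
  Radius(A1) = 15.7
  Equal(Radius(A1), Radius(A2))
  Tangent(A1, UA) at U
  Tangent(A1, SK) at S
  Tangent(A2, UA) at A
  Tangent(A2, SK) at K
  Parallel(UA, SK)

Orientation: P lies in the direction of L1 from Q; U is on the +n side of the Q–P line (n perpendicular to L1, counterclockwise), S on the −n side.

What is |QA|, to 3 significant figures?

47.2

The slot axis is L1's direction at -41.2°, so u = (cos -41.2°, sin -41.2°) = (0.752, -0.659) and n = (−sin -41.2°, cos -41.2°) = (0.659, 0.752). Q is at the origin and P lies 44.5 along u from Q, so P = 44.5·u = (33.5, -29.3). Tangency of A1 to both parallel lines with radius 15.7 puts U and S at Q ± 15.7·n: U = (10.3, 11.8), S = (-10.3, -11.8). Equal radii place A and K the same way about P: A = P + 15.7·n = (43.8, -17.5), K = P − 15.7·n = (23.1, -41.1). Then |QA| = |A − Q| = 47.2.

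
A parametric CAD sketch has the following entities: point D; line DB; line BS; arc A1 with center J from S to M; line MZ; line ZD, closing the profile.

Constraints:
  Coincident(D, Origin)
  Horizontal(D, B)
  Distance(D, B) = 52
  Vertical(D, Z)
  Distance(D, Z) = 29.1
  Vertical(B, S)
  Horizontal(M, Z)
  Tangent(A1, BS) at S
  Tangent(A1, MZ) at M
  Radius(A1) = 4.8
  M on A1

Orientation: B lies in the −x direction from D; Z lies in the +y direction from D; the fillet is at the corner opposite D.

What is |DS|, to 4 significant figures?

57.40

D is at the origin; DB is horizontal with |DB| = 52.0 and B on the −x side, so B = (-52.00, 0.000). D and Z share the same x with |DZ| = 29.1 and Z on the +y side, so Z = (0.000, 29.10). The virtual corner opposite D is at (-52.00, 29.10). A1 meets BS tangentially, so JS is at right angles to BS and the tangent condition forces JM to be normal to MZ, with radius 4.8, so the center J sits 4.8 in from both sides at J = (-47.20, 24.30). That places the tangent points at S = (-52.00, 24.30) on BS and M = (-47.20, 29.10) on MZ. Then |DS| = |S − D| = 57.40.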